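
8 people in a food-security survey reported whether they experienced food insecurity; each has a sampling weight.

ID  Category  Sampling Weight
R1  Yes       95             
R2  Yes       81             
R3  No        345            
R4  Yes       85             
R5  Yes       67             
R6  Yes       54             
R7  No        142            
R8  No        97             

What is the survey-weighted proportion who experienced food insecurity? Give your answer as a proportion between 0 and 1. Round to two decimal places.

Sum of weights for 'Yes' = 95 + 81 + 85 + 67 + 54 = 382
Total weight = 95 + 81 + 345 + 85 + 67 + 54 + 142 + 97 = 966
Weighted proportion = 382 / 966 = 0.39544513

0.40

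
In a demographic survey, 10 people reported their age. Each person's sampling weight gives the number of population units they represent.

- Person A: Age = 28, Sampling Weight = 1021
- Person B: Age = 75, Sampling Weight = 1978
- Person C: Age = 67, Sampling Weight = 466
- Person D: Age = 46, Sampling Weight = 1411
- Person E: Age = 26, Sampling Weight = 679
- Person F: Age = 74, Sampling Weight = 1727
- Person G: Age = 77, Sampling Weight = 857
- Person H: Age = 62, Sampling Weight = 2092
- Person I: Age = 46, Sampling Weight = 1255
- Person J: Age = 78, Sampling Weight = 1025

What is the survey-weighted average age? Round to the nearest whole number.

60

Weighted sum = 28×1021 + 75×1978 + 67×466 + 46×1411 + 26×679 + 74×1727 + 77×857 + 62×2092 + 46×1255 + 78×1025
  = 28588 + 148350 + 31222 + 64906 + 17654 + 127798 + 65989 + 129704 + 57730 + 79950 = 751891
Sum of weights = 1021 + 1978 + 466 + 1411 + 679 + 1727 + 857 + 2092 + 1255 + 1025 = 12511
Weighted mean = 751891 / 12511 = 60.098393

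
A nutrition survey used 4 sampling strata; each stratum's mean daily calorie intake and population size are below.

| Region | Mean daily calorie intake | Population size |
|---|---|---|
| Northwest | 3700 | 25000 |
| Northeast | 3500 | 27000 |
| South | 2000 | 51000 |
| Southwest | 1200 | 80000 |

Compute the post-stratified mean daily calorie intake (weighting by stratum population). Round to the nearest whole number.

2104

Σ Nₕ·x̄ₕ = 3700×25000 + 3500×27000 + 2000×51000 + 1200×80000
  = 92500000 + 94500000 + 102000000 + 96000000 = 385000000
Σ Nₕ = 25000 + 27000 + 51000 + 80000 = 183000
Overall mean = 385000000 / 183000 = 2103.8251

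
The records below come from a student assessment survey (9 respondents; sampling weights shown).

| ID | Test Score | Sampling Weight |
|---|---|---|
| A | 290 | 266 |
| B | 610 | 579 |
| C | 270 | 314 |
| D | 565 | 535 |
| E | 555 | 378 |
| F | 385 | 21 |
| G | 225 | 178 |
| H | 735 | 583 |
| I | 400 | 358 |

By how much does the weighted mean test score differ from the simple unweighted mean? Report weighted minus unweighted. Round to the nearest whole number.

64

Unweighted sum = 290 + 610 + 270 + 565 + 555 + 385 + 225 + 735 + 400 = 4035
Unweighted mean = 4035 / 9 = 448.33333
Weighted sum = 1647015
Sum of weights = 266 + 579 + 314 + 535 + 378 + 21 + 178 + 583 + 358 = 3212
Weighted mean = 1647015 / 3212 = 512.7693
Difference (weighted minus unweighted) = 64.435969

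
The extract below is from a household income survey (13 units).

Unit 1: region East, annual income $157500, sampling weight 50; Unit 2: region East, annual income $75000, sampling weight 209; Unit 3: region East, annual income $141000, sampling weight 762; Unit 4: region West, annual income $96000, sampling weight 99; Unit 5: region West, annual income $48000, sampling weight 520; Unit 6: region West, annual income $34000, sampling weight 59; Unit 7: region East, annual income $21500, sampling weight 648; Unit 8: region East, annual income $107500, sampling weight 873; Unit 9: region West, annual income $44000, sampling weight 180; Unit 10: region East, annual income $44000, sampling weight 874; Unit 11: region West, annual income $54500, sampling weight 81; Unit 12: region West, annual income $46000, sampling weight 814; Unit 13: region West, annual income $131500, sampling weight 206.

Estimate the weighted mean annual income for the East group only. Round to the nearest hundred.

81200

East rows: 1, 2, 3, 7, 8, 10
Weighted sum = 157500×50 + 75000×209 + 141000×762 + 21500×648 + 107500×873 + 44000×874
  = 277227500
Sum of weights = 50 + 209 + 762 + 648 + 873 + 874 = 3416
Weighted mean = 277227500 / 3416 = 81155.591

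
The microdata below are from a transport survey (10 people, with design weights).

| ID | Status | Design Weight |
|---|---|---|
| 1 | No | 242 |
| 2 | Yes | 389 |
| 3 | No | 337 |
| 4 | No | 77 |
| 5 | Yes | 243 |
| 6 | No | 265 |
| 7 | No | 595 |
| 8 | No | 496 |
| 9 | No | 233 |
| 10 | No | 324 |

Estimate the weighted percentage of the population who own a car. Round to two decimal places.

19.74

Sum of weights for 'Yes' = 389 + 243 = 632
Total weight = 3201
Weighted proportion = 632 / 3201 = 0.1974383 → 19.74383%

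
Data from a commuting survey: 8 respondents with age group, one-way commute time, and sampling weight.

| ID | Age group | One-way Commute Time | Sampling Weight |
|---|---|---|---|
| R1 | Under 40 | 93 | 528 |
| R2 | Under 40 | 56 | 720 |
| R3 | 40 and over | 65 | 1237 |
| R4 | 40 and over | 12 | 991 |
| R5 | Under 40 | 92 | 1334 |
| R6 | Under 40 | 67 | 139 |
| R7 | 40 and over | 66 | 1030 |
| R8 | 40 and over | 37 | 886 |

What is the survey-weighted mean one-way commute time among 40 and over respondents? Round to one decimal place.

46.6

40 and over rows: R3, R4, R7, R8
Weighted sum = 65×1237 + 12×991 + 66×1030 + 37×886
  = 80405 + 11892 + 67980 + 32782 = 193059
Sum of weights = 1237 + 991 + 1030 + 886 = 4144
Weighted mean = 193059 / 4144 = 46.587597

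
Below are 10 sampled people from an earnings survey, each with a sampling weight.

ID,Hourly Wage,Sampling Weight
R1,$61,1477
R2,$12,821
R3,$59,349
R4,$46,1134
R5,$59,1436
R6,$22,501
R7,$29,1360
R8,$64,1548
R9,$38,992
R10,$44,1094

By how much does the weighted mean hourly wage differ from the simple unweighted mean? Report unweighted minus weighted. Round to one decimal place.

Unweighted sum = 61 + 12 + 59 + 46 + 59 + 22 + 29 + 64 + 38 + 44 = 434
Unweighted mean = 434 / 10 = 43.4
Weighted sum = 61×1477 + 12×821 + 59×349 + 46×1134 + 59×1436 + 22×501 + 29×1360 + 64×1548 + 38×992 + 44×1094
  = 90097 + 9852 + 20591 + 52164 + 84724 + 11022 + 39440 + 99072 + 37696 + 48136 = 492794
Sum of weights = 10712
Weighted mean = 492794 / 10712 = 46.003921
Difference (unweighted minus weighted) = -2.6039208

-2.6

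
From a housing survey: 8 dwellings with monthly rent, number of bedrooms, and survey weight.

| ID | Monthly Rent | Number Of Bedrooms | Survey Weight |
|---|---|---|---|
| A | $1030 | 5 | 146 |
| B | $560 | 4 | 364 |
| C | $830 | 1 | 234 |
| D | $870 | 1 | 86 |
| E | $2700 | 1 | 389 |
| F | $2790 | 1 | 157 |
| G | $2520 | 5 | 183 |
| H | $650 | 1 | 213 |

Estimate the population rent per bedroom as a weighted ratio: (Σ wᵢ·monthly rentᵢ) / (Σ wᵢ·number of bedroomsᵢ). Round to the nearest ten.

Σ wᵢ·y = 2711200
Σ wᵢ·x = 5×146 + 4×364 + 1×234 + 1×86 + 1×389 + 1×157 + 5×183 + 1×213
  = 4180
Ratio = 2711200 / 4180 = 648.61244

650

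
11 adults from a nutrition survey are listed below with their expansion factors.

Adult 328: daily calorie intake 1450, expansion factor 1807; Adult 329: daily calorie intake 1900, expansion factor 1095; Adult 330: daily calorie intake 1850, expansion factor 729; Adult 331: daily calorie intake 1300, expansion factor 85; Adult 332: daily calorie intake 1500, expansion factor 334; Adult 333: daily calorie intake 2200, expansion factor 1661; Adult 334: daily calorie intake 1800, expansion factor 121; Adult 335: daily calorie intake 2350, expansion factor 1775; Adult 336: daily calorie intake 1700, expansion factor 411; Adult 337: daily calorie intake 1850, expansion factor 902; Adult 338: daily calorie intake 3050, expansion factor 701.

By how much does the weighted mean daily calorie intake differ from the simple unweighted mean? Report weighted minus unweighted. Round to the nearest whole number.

Unweighted sum = 1450 + 1900 + 1850 + 1300 + 1500 + 2200 + 1800 + 2350 + 1700 + 1850 + 3050 = 20950
Unweighted mean = 20950 / 11 = 1904.5455
Weighted sum = 1450×1807 + 1900×1095 + 1850×729 + 1300×85 + 1500×334 + 2200×1661 + 1800×121 + 2350×1775 + 1700×411 + 1850×902 + 3050×701
  = 2620150 + 2080500 + 1348650 + 110500 + 501000 + 3654200 + 217800 + 4171250 + 698700 + 1668700 + 2138050 = 19209500
Sum of weights = 1807 + 1095 + 729 + 85 + 334 + 1661 + 121 + 1775 + 411 + 902 + 701 = 9621
Weighted mean = 19209500 / 9621 = 1996.622
Difference (weighted minus unweighted) = 92.076518

92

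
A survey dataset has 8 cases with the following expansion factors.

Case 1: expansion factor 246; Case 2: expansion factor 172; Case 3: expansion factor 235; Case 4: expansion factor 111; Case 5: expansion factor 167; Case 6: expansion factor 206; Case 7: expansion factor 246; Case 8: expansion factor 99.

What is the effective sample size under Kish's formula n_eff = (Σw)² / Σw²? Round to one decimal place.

7.4

Σ wᵢ = 246 + 172 + 235 + 111 + 167 + 206 + 246 + 99 = 1482
Σ wᵢ² = 60516 + 29584 + 55225 + 12321 + 27889 + 42436 + 60516 + 9801 = 298288
n_eff = 1482² / 298288 = 2196324 / 298288 = 7.3630988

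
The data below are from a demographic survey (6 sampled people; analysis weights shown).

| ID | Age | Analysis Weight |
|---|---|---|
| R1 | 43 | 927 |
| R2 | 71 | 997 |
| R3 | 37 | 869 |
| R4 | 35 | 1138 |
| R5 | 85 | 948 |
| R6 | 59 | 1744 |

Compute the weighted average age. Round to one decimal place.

55.3

Weighted sum = 43×927 + 71×997 + 37×869 + 35×1138 + 85×948 + 59×1744
  = 366107
Sum of weights = 927 + 997 + 869 + 1138 + 948 + 1744 = 6623
Weighted mean = 366107 / 6623 = 55.278122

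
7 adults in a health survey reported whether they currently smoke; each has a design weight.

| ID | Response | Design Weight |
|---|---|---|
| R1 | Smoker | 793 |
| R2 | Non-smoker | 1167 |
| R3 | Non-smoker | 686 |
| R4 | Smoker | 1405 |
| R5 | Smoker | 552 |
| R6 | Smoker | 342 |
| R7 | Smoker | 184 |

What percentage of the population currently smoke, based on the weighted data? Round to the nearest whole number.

Sum of weights for 'Smoker' = 793 + 1405 + 552 + 342 + 184 = 3276
Total weight = 793 + 1167 + 686 + 1405 + 552 + 342 + 184 = 5129
Weighted proportion = 3276 / 5129 = 0.638721 → 63.8721%

64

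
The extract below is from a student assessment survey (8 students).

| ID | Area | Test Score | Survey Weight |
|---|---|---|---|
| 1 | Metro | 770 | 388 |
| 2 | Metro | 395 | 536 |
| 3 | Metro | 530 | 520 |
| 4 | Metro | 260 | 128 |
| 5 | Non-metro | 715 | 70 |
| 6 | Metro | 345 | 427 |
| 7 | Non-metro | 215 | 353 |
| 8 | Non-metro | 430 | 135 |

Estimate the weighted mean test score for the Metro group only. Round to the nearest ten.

Metro rows: 1, 2, 3, 4, 6
Weighted sum = 770×388 + 395×536 + 530×520 + 260×128 + 345×427
  = 298760 + 211720 + 275600 + 33280 + 147315 = 966675
Sum of weights = 388 + 536 + 520 + 128 + 427 = 1999
Weighted mean = 966675 / 1999 = 483.57929

480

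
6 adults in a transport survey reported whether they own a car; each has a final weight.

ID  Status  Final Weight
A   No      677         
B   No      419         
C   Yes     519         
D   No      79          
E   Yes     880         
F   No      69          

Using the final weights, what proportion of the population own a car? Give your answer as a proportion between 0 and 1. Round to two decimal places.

Sum of weights for 'Yes' = 519 + 880 = 1399
Total weight = 2643
Weighted proportion = 1399 / 2643 = 0.52932274

0.53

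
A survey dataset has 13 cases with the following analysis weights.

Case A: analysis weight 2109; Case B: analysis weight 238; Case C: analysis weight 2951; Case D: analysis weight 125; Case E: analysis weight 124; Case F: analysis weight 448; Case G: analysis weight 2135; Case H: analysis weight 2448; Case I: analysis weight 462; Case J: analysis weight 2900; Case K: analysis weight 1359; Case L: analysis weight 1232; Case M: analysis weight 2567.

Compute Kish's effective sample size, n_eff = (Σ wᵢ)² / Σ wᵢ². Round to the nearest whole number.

9

Σ wᵢ = 19098
Σ wᵢ² = 42573198
n_eff = 19098² / 42573198 = 364733604 / 42573198 = 8.5672118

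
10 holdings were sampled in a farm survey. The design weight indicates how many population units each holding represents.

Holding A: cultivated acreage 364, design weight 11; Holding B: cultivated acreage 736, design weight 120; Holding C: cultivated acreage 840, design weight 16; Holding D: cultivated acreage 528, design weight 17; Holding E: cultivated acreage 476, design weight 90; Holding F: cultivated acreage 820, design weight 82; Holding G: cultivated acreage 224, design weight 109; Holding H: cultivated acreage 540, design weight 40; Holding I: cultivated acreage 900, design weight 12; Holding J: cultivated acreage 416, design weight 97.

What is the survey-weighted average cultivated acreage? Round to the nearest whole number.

542

Weighted sum = 364×11 + 736×120 + 840×16 + 528×17 + 476×90 + 820×82 + 224×109 + 540×40 + 900×12 + 416×97
  = 4004 + 88320 + 13440 + 8976 + 42840 + 67240 + 24416 + 21600 + 10800 + 40352 = 321988
Sum of weights = 594
Weighted mean = 321988 / 594 = 542.06734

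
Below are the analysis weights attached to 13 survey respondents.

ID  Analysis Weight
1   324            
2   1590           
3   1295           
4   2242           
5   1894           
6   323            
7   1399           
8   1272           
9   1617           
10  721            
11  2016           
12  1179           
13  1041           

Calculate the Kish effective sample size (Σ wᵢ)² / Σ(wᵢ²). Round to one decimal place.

10.9

Σ wᵢ = 16913
Σ wᵢ² = 26275923
n_eff = 16913² / 26275923 = 286049569 / 26275923 = 10.886376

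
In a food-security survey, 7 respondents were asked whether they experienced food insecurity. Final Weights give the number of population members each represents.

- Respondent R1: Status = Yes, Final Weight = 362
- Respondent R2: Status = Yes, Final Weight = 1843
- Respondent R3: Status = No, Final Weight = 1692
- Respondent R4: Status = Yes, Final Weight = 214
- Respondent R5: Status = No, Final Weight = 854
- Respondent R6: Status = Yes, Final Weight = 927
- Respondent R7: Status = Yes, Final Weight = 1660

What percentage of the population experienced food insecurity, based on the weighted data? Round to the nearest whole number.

66

Sum of weights for 'Yes' = 362 + 1843 + 214 + 927 + 1660 = 5006
Total weight = 362 + 1843 + 1692 + 214 + 854 + 927 + 1660 = 7552
Weighted proportion = 5006 / 7552 = 0.66287076 → 66.287076%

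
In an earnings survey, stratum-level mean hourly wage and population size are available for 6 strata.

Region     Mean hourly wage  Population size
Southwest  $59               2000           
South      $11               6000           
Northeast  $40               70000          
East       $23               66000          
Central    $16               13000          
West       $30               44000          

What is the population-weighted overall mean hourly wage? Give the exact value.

Σ Nₕ·x̄ₕ = 59×2000 + 11×6000 + 40×70000 + 23×66000 + 16×13000 + 30×44000
  = 118000 + 66000 + 2800000 + 1518000 + 208000 + 1320000 = 6030000
Σ Nₕ = 2000 + 6000 + 70000 + 66000 + 13000 + 44000 = 201000
Overall mean = 6030000 / 201000 = 30

30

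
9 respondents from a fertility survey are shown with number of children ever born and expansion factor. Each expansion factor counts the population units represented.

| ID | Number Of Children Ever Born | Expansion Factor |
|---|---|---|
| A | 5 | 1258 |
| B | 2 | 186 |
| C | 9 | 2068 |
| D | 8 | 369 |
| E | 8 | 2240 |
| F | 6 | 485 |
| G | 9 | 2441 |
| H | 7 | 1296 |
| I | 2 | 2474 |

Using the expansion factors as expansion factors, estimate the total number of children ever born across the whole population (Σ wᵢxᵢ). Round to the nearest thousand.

85000

Weighted total = 5×1258 + 2×186 + 9×2068 + 8×369 + 8×2240 + 6×485 + 9×2441 + 7×1296 + 2×2474
  = 6290 + 372 + 18612 + 2952 + 17920 + 2910 + 21969 + 9072 + 4948 = 85045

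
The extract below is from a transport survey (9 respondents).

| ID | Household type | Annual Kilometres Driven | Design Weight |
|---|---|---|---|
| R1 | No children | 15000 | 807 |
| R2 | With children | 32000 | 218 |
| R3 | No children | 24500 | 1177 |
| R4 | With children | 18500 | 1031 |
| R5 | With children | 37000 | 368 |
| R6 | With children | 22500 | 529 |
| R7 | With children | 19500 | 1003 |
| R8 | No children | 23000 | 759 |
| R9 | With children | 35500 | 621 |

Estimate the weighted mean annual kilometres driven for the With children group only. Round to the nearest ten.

With children rows: R2, R4, R5, R6, R7, R9
Weighted sum = 32000×218 + 18500×1031 + 37000×368 + 22500×529 + 19500×1003 + 35500×621
  = 93172000
Sum of weights = 3770
Weighted mean = 93172000 / 3770 = 24714.058

24710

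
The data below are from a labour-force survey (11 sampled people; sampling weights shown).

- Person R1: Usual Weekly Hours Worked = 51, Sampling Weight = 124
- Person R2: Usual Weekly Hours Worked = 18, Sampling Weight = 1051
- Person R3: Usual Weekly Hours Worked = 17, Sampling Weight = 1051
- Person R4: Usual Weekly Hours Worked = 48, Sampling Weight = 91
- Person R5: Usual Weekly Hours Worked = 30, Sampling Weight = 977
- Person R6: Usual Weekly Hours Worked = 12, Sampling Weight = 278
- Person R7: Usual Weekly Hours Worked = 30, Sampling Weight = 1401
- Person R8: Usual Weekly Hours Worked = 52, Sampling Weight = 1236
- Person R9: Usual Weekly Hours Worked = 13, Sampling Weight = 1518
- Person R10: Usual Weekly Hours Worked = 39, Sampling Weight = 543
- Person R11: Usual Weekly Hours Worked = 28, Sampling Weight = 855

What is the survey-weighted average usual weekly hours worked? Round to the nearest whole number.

Weighted sum = 251276
Sum of weights = 124 + 1051 + 1051 + 91 + 977 + 278 + 1401 + 1236 + 1518 + 543 + 855 = 9125
Weighted mean = 251276 / 9125 = 27.537096

28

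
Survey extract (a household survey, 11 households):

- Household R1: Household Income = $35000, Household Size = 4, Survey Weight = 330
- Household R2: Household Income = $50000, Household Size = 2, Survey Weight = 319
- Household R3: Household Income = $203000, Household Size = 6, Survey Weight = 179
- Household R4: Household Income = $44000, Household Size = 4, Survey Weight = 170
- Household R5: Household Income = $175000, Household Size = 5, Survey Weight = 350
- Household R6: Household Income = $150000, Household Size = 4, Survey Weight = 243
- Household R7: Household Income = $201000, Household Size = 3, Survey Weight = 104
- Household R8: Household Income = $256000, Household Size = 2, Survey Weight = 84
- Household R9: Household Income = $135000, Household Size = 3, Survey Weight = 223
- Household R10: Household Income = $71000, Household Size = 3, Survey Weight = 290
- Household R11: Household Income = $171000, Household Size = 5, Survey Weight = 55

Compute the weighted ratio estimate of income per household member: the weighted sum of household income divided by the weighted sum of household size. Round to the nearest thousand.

31000

Σ wᵢ·y = 35000×330 + 50000×319 + 203000×179 + 44000×170 + 175000×350 + 150000×243 + 201000×104 + 256000×84 + 135000×223 + 71000×290 + 171000×55
  = 11550000 + 15950000 + 36337000 + 7480000 + 61250000 + 36450000 + 20904000 + 21504000 + 30105000 + 20590000 + 9405000 = 271525000
Σ wᵢ·x = 4×330 + 2×319 + 6×179 + 4×170 + 5×350 + 4×243 + 3×104 + 2×84 + 3×223 + 3×290 + 5×55
  = 1320 + 638 + 1074 + 680 + 1750 + 972 + 312 + 168 + 669 + 870 + 275 = 8728
Ratio = 271525000 / 8728 = 31109.647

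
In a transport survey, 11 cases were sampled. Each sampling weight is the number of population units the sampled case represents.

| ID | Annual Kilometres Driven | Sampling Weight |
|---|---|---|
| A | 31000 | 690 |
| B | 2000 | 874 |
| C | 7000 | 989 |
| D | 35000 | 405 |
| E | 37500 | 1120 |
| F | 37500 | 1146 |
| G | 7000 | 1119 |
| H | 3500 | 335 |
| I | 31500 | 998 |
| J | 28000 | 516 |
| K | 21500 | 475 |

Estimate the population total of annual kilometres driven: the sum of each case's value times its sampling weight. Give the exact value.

Weighted total = 31000×690 + 2000×874 + 7000×989 + 35000×405 + 37500×1120 + 37500×1146 + 7000×1119 + 3500×335 + 31500×998 + 28000×516 + 21500×475
  = 21390000 + 1748000 + 6923000 + 14175000 + 42000000 + 42975000 + 7833000 + 1172500 + 31437000 + 14448000 + 10212500 = 194314000

194314000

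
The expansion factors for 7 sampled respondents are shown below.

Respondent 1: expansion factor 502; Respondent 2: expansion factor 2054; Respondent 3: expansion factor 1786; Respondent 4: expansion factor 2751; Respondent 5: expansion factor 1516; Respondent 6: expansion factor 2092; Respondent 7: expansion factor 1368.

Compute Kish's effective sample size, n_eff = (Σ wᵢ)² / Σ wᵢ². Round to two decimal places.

Σ wᵢ = 502 + 2054 + 1786 + 2751 + 1516 + 2092 + 1368 = 12069
Σ wᵢ² = 252004 + 4218916 + 3189796 + 7568001 + 2298256 + 4376464 + 1871424 = 23774861
n_eff = 12069² / 23774861 = 145660761 / 23774861 = 6.1266714

6.13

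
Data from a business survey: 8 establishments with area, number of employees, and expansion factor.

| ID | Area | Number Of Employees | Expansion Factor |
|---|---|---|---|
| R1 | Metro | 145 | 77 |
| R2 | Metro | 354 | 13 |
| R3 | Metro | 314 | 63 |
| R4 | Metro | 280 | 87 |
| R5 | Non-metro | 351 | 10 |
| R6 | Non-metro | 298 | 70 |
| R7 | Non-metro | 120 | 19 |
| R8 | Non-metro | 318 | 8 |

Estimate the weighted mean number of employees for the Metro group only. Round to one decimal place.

Metro rows: R1, R2, R3, R4
Weighted sum = 145×77 + 354×13 + 314×63 + 280×87
  = 11165 + 4602 + 19782 + 24360 = 59909
Sum of weights = 77 + 13 + 63 + 87 = 240
Weighted mean = 59909 / 240 = 249.62083

249.6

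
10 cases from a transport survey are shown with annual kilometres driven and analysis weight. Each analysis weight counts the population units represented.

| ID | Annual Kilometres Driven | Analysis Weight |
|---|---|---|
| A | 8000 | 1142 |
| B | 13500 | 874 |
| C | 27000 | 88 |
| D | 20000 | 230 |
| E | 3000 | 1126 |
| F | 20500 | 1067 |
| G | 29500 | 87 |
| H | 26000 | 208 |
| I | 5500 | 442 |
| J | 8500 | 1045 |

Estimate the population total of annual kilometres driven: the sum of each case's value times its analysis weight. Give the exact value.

72450500

Weighted total = 8000×1142 + 13500×874 + 27000×88 + 20000×230 + 3000×1126 + 20500×1067 + 29500×87 + 26000×208 + 5500×442 + 8500×1045
  = 9136000 + 11799000 + 2376000 + 4600000 + 3378000 + 21873500 + 2566500 + 5408000 + 2431000 + 8882500 = 72450500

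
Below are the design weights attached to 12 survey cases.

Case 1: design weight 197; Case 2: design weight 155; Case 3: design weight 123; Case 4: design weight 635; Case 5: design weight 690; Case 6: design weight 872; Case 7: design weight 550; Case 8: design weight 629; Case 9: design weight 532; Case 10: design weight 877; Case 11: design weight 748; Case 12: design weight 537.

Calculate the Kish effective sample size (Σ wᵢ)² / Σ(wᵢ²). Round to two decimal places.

Σ wᵢ = 197 + 155 + 123 + 635 + 690 + 872 + 550 + 629 + 532 + 877 + 748 + 537 = 6545
Σ wᵢ² = 4315839
n_eff = 6545² / 4315839 = 42837025 / 4315839 = 9.9255382

9.93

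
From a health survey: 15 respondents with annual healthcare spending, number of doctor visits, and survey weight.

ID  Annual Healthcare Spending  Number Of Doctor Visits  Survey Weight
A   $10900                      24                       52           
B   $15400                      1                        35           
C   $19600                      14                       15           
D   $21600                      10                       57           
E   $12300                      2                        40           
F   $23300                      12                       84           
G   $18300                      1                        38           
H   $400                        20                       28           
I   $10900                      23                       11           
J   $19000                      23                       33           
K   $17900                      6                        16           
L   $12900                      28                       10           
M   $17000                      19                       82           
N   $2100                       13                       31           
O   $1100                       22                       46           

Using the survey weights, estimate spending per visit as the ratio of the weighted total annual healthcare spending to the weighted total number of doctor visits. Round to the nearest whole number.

Σ wᵢ·y = 8458800
Σ wᵢ·x = 8110
Ratio = 8458800 / 8110 = 1043.0086

1043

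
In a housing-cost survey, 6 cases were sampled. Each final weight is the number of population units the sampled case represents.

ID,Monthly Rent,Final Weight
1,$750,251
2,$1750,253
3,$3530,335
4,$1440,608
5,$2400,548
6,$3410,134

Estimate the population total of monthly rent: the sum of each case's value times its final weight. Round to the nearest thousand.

Weighted total = 750×251 + 1750×253 + 3530×335 + 1440×608 + 2400×548 + 3410×134
  = 4461210

4461000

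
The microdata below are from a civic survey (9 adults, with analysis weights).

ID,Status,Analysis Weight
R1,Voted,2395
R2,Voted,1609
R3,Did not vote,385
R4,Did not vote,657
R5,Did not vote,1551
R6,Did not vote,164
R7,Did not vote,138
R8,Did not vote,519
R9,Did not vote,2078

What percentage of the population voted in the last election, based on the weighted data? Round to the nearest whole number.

Sum of weights for 'Voted' = 2395 + 1609 = 4004
Total weight = 2395 + 1609 + 385 + 657 + 1551 + 164 + 138 + 519 + 2078 = 9496
Weighted proportion = 4004 / 9496 = 0.42165122 → 42.165122%

42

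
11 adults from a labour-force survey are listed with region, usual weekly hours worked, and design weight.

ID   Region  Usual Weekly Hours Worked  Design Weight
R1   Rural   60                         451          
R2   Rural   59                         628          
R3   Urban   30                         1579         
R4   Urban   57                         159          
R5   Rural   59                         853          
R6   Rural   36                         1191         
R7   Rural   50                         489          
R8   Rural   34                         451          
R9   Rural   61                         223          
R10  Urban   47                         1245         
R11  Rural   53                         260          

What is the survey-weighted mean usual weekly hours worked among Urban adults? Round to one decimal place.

Urban rows: R3, R4, R10
Weighted sum = 30×1579 + 57×159 + 47×1245
  = 114948
Sum of weights = 1579 + 159 + 1245 = 2983
Weighted mean = 114948 / 2983 = 38.534361

38.5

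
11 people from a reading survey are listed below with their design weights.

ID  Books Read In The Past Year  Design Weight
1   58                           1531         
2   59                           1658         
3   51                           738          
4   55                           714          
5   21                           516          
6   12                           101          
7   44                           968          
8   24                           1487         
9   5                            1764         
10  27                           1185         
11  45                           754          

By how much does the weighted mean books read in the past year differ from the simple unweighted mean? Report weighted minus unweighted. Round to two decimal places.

Unweighted sum = 58 + 59 + 51 + 55 + 21 + 12 + 44 + 24 + 5 + 27 + 45 = 401
Unweighted mean = 401 / 11 = 36.454545
Weighted sum = 58×1531 + 59×1658 + 51×738 + 55×714 + 21×516 + 12×101 + 44×968 + 24×1487 + 5×1764 + 27×1185 + 45×754
  = 428601
Sum of weights = 1531 + 1658 + 738 + 714 + 516 + 101 + 968 + 1487 + 1764 + 1185 + 754 = 11416
Weighted mean = 428601 / 11416 = 37.543886
Difference (weighted minus unweighted) = 1.0893403

1.09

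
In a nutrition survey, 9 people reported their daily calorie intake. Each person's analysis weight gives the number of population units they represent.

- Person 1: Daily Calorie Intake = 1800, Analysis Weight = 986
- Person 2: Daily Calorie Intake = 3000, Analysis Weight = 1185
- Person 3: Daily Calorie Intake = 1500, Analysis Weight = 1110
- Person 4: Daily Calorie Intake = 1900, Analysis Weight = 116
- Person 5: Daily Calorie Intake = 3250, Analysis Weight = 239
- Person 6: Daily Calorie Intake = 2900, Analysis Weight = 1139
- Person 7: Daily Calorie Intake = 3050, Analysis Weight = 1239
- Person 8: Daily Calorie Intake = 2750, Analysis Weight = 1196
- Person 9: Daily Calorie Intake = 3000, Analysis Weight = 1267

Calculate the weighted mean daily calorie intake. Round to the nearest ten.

2610

Weighted sum = 1800×986 + 3000×1185 + 1500×1110 + 1900×116 + 3250×239 + 2900×1139 + 3050×1239 + 2750×1196 + 3000×1267
  = 1774800 + 3555000 + 1665000 + 220400 + 776750 + 3303100 + 3778950 + 3289000 + 3801000 = 22164000
Sum of weights = 8477
Weighted mean = 22164000 / 8477 = 2614.6042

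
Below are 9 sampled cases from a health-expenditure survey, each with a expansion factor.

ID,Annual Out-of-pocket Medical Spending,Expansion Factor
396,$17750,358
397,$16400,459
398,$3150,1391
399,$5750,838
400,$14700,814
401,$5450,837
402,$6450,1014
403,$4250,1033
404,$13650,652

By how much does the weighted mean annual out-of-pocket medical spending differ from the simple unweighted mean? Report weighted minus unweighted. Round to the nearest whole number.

Unweighted sum = 17750 + 16400 + 3150 + 5750 + 14700 + 5450 + 6450 + 4250 + 13650 = 87550
Unweighted mean = 87550 / 9 = 9727.7778
Weighted sum = 17750×358 + 16400×459 + 3150×1391 + 5750×838 + 14700×814 + 5450×837 + 6450×1014 + 4250×1033 + 13650×652
  = 6354500 + 7527600 + 4381650 + 4818500 + 11965800 + 4561650 + 6540300 + 4390250 + 8899800 = 59440050
Sum of weights = 358 + 459 + 1391 + 838 + 814 + 837 + 1014 + 1033 + 652 = 7396
Weighted mean = 59440050 / 7396 = 8036.7834
Difference (weighted minus unweighted) = -1690.9944

-1691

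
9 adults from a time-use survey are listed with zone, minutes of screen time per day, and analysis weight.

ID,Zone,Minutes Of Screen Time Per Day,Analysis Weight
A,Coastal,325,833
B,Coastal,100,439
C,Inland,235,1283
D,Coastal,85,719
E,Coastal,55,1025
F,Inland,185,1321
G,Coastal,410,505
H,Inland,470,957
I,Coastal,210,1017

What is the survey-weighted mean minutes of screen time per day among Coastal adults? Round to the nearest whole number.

188

Coastal rows: A, B, D, E, G, I
Weighted sum = 325×833 + 100×439 + 85×719 + 55×1025 + 410×505 + 210×1017
  = 270725 + 43900 + 61115 + 56375 + 207050 + 213570 = 852735
Sum of weights = 833 + 439 + 719 + 1025 + 505 + 1017 = 4538
Weighted mean = 852735 / 4538 = 187.90987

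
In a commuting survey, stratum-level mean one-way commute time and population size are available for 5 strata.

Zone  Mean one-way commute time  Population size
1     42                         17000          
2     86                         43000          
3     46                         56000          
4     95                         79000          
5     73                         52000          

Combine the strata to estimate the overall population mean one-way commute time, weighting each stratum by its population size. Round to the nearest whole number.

Σ Nₕ·x̄ₕ = 42×17000 + 86×43000 + 46×56000 + 95×79000 + 73×52000
  = 714000 + 3698000 + 2576000 + 7505000 + 3796000 = 18289000
Σ Nₕ = 17000 + 43000 + 56000 + 79000 + 52000 = 247000
Overall mean = 18289000 / 247000 = 74.044534

74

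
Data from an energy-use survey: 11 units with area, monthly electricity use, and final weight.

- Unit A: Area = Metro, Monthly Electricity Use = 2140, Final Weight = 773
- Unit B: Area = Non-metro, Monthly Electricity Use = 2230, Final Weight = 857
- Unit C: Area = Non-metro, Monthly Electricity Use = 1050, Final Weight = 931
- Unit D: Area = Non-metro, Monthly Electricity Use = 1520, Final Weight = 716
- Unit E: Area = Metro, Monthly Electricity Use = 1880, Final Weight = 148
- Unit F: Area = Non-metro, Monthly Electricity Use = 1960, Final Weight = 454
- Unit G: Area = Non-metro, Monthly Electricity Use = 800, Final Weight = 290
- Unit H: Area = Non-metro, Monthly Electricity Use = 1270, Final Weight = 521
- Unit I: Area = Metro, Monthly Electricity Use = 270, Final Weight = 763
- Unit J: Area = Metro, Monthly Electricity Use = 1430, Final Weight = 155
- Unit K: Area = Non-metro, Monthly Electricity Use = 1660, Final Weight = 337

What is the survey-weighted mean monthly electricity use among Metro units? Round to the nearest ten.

1280

Metro rows: A, E, I, J
Weighted sum = 2140×773 + 1880×148 + 270×763 + 1430×155
  = 2360120
Sum of weights = 773 + 148 + 763 + 155 = 1839
Weighted mean = 2360120 / 1839 = 1283.3714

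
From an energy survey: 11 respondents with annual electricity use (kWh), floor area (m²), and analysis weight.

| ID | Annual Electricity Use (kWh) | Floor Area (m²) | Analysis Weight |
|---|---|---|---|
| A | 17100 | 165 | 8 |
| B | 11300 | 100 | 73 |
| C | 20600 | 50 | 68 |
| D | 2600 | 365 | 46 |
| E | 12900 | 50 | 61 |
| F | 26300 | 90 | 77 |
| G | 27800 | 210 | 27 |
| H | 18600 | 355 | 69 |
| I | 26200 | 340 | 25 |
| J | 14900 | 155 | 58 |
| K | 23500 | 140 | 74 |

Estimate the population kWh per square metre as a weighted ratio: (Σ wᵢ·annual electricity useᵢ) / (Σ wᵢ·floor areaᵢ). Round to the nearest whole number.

Σ wᵢ·y = 17100×8 + 11300×73 + 20600×68 + 2600×46 + 12900×61 + 26300×77 + 27800×27 + 18600×69 + 26200×25 + 14900×58 + 23500×74
  = 136800 + 824900 + 1400800 + 119600 + 786900 + 2025100 + 750600 + 1283400 + 655000 + 864200 + 1739000 = 10586300
Σ wᵢ·x = 165×8 + 100×73 + 50×68 + 365×46 + 50×61 + 90×77 + 210×27 + 355×69 + 340×25 + 155×58 + 140×74
  = 1320 + 7300 + 3400 + 16790 + 3050 + 6930 + 5670 + 24495 + 8500 + 8990 + 10360 = 96805
Ratio = 10586300 / 96805 = 109.35695

109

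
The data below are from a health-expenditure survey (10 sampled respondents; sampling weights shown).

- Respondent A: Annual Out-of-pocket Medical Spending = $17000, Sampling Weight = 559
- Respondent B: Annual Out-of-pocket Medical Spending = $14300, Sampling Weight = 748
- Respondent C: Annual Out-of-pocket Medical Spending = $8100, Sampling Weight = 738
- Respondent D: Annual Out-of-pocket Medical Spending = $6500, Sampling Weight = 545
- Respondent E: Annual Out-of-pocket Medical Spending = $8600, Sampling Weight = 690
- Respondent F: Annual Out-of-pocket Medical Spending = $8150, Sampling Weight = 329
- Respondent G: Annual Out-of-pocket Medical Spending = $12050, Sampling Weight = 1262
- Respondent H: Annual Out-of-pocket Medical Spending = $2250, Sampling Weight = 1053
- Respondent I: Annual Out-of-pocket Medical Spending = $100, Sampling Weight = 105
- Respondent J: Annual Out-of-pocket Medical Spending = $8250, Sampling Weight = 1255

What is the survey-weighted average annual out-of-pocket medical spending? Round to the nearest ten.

Weighted sum = 17000×559 + 14300×748 + 8100×738 + 6500×545 + 8600×690 + 8150×329 + 12050×1262 + 2250×1053 + 100×105 + 8250×1255
  = 9503000 + 10696400 + 5977800 + 3542500 + 5934000 + 2681350 + 15207100 + 2369250 + 10500 + 10353750 = 66275650
Sum of weights = 559 + 748 + 738 + 545 + 690 + 329 + 1262 + 1053 + 105 + 1255 = 7284
Weighted mean = 66275650 / 7284 = 9098.7987

9100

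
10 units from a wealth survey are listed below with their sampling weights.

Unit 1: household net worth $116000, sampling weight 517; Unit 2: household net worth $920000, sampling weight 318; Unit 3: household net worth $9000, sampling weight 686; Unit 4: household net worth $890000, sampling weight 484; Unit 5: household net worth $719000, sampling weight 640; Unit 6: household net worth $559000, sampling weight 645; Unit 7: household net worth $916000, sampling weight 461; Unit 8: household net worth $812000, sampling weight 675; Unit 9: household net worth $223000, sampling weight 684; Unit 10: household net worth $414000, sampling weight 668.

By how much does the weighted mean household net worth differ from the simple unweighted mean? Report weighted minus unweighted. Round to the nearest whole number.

Unweighted sum = 116000 + 920000 + 9000 + 890000 + 719000 + 559000 + 916000 + 812000 + 223000 + 414000 = 5578000
Unweighted mean = 5578000 / 10 = 557800
Weighted sum = 116000×517 + 920000×318 + 9000×686 + 890000×484 + 719000×640 + 559000×645 + 916000×461 + 812000×675 + 223000×684 + 414000×668
  = 59972000 + 292560000 + 6174000 + 430760000 + 460160000 + 360555000 + 422276000 + 548100000 + 152532000 + 276552000 = 3009641000
Sum of weights = 517 + 318 + 686 + 484 + 640 + 645 + 461 + 675 + 684 + 668 = 5778
Weighted mean = 3009641000 / 5778 = 520879.37
Difference (weighted minus unweighted) = -36920.63

-36921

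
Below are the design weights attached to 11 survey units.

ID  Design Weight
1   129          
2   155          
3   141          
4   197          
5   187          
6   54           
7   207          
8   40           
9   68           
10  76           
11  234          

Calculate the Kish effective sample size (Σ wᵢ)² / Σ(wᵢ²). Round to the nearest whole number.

9

Σ wᵢ = 1488
Σ wᵢ² = 246846
n_eff = 1488² / 246846 = 2214144 / 246846 = 8.9697382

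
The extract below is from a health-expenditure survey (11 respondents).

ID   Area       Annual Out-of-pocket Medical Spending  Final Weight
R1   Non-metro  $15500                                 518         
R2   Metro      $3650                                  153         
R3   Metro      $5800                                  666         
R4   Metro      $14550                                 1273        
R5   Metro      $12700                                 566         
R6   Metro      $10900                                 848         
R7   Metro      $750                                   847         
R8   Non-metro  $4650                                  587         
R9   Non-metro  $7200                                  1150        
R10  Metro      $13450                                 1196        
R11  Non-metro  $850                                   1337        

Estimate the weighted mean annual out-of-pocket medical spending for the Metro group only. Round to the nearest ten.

Metro rows: R2, R3, R4, R5, R6, R7, R10
Weighted sum = 3650×153 + 5800×666 + 14550×1273 + 12700×566 + 10900×848 + 750×847 + 13450×1196
  = 558450 + 3862800 + 18522150 + 7188200 + 9243200 + 635250 + 16086200 = 56096250
Sum of weights = 5549
Weighted mean = 56096250 / 5549 = 10109.254

10110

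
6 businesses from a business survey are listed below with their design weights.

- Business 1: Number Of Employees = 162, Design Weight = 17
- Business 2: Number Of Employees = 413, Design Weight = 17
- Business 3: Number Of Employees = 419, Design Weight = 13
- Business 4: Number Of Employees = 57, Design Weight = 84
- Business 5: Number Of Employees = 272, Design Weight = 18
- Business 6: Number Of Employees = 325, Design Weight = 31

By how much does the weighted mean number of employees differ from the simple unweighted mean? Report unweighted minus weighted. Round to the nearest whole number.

80

Unweighted sum = 162 + 413 + 419 + 57 + 272 + 325 = 1648
Unweighted mean = 1648 / 6 = 274.66667
Weighted sum = 162×17 + 413×17 + 419×13 + 57×84 + 272×18 + 325×31
  = 2754 + 7021 + 5447 + 4788 + 4896 + 10075 = 34981
Sum of weights = 17 + 17 + 13 + 84 + 18 + 31 = 180
Weighted mean = 34981 / 180 = 194.33889
Difference (unweighted minus weighted) = 80.327778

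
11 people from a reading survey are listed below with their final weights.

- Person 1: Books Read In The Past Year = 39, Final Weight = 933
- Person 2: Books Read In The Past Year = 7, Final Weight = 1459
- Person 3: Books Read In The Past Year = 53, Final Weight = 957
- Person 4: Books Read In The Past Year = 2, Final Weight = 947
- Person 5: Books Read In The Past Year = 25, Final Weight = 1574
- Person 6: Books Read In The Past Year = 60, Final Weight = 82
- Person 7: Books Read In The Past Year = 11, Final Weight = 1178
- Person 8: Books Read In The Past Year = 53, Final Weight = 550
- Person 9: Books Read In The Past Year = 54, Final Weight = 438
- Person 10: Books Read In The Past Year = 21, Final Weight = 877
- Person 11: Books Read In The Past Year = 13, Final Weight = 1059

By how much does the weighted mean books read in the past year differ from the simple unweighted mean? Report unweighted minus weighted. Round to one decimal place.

6.7

Unweighted sum = 338
Unweighted mean = 338 / 11 = 30.727273
Weighted sum = 39×933 + 7×1459 + 53×957 + 2×947 + 25×1574 + 60×82 + 11×1178 + 53×550 + 54×438 + 21×877 + 13×1059
  = 241429
Sum of weights = 933 + 1459 + 957 + 947 + 1574 + 82 + 1178 + 550 + 438 + 877 + 1059 = 10054
Weighted mean = 241429 / 10054 = 24.013229
Difference (unweighted minus weighted) = 6.7140442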